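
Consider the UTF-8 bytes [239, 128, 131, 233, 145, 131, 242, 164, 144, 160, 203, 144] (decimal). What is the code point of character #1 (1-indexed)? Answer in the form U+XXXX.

U+F003

Offset 0: leading byte 0xEF = 11101111 → 3-byte char #1 = EF 80 83.
Leading byte 0xEF = 11101111 matches 1110xxxx → 3-byte sequence.
Byte 1: 0xEF = 11101111, payload 1111 (4 bits).
Byte 2: 0x80 = 10000000 (10xxxxxx ✓), payload 000000.
Byte 3: 0x83 = 10000011 (10xxxxxx ✓), payload 000011.
Concatenate: 1111000000000011 = 0xF003 (16 bits → U+F003).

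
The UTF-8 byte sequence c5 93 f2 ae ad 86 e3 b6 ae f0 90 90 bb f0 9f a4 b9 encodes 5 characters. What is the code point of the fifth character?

U+1F939

Offset 0: leading byte 0xC5 = 11000101 → 2-byte char #1 = C5 93.
Offset 2: leading byte 0xF2 = 11110010 → 4-byte char #2 = F2 AE AD 86.
Offset 6: leading byte 0xE3 = 11100011 → 3-byte char #3 = E3 B6 AE.
Offset 9: leading byte 0xF0 = 11110000 → 4-byte char #4 = F0 90 90 BB.
Offset 13: leading byte 0xF0 = 11110000 → 4-byte char #5 = F0 9F A4 B9.
Leading byte 0xF0 = 11110000 matches 11110xxx → 4-byte sequence.
Byte 1: 0xF0 = 11110000, payload 000 (3 bits).
Byte 2: 0x9F = 10011111 (10xxxxxx ✓), payload 011111.
Byte 3: 0xA4 = 10100100 (10xxxxxx ✓), payload 100100.
Byte 4: 0xB9 = 10111001 (10xxxxxx ✓), payload 111001.
Concatenate: 000011111100100111001 = 0x1F939 (21 bits → U+1F939).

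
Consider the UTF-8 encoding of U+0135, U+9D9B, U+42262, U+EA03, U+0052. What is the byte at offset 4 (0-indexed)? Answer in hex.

U+0135 → 2-byte form C4 B5 at offsets 0–1.
U+9D9B → 3-byte form E9 B6 9B at offsets 2–4.
Offset 4 falls in char 2's range; it's byte 3 of E9 B6 9B = 0x9B.

0x9B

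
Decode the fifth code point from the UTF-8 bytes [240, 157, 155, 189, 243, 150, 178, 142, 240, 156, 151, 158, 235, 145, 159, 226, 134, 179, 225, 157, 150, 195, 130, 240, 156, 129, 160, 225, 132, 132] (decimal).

U+21B3

Offset 0: leading byte 0xF0 = 11110000 → 4-byte char #1 = F0 9D 9B BD.
Offset 4: leading byte 0xF3 = 11110011 → 4-byte char #2 = F3 96 B2 8E.
Offset 8: leading byte 0xF0 = 11110000 → 4-byte char #3 = F0 9C 97 9E.
Offset 12: leading byte 0xEB = 11101011 → 3-byte char #4 = EB 91 9F.
Offset 15: leading byte 0xE2 = 11100010 → 3-byte char #5 = E2 86 B3.
Leading byte 0xE2 = 11100010 matches 1110xxxx → 3-byte sequence.
Byte 1: 0xE2 = 11100010, payload 0010 (4 bits).
Byte 2: 0x86 = 10000110 (10xxxxxx ✓), payload 000110.
Byte 3: 0xB3 = 10110011 (10xxxxxx ✓), payload 110011.
Concatenate: 0010000110110011 = 0x21B3 (16 bits → U+21B3).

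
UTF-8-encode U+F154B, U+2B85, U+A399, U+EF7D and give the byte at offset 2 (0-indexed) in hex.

0x95

U+F154B → 4-byte form F3 B1 95 8B at offsets 0–3.
Offset 2 falls in char 1's range; it's byte 3 of F3 B1 95 8B = 0x95.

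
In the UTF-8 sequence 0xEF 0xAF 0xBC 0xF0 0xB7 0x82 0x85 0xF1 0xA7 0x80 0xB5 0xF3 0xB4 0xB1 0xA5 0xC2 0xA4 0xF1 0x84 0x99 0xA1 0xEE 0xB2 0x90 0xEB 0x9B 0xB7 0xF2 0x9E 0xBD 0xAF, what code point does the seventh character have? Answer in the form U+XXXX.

U+EC90

Offset 0: leading byte 0xEF = 11101111 → 3-byte char #1 = EF AF BC.
Offset 3: leading byte 0xF0 = 11110000 → 4-byte char #2 = F0 B7 82 85.
Offset 7: leading byte 0xF1 = 11110001 → 4-byte char #3 = F1 A7 80 B5.
Offset 11: leading byte 0xF3 = 11110011 → 4-byte char #4 = F3 B4 B1 A5.
Offset 15: leading byte 0xC2 = 11000010 → 2-byte char #5 = C2 A4.
Offset 17: leading byte 0xF1 = 11110001 → 4-byte char #6 = F1 84 99 A1.
Offset 21: leading byte 0xEE = 11101110 → 3-byte char #7 = EE B2 90.
Leading byte 0xEE = 11101110 matches 1110xxxx → 3-byte sequence.
Byte 1: 0xEE = 11101110, payload 1110 (4 bits).
Byte 2: 0xB2 = 10110010 (10xxxxxx ✓), payload 110010.
Byte 3: 0x90 = 10010000 (10xxxxxx ✓), payload 010000.
Concatenate: 1110110010010000 = 0xEC90 (16 bits → U+EC90).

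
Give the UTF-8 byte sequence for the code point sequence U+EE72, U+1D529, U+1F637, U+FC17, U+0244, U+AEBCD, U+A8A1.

U+EE72: 3-byte form → EE B9 B2.
U+1D529: 4-byte form → F0 9D 94 A9.
U+1F637: 4-byte form → F0 9F 98 B7.
U+FC17: 3-byte form → EF B0 97.
U+0244: 2-byte form → C9 84.
U+AEBCD: 4-byte form → F2 AE AF 8D.
U+A8A1: 3-byte form → EA A2 A1.
Concatenated (23 bytes): EE B9 B2 F0 9D 94 A9 F0 9F 98 B7 EF B0 97 C9 84 F2 AE AF 8D EA A2 A1.

EE B9 B2 F0 9D 94 A9 F0 9F 98 B7 EF B0 97 C9 84 F2 AE AF 8D EA A2 A1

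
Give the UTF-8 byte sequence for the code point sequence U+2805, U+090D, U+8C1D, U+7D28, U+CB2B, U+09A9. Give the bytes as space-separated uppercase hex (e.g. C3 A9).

U+2805: 3-byte form → E2 A0 85.
U+090D: 3-byte form → E0 A4 8D.
U+8C1D: 3-byte form → E8 B0 9D.
U+7D28: 3-byte form → E7 B4 A8.
U+CB2B: 3-byte form → EC AC AB.
U+09A9: 3-byte form → E0 A6 A9.
Concatenated (18 bytes): E2 A0 85 E0 A4 8D E8 B0 9D E7 B4 A8 EC AC AB E0 A6 A9.

E2 A0 85 E0 A4 8D E8 B0 9D E7 B4 A8 EC AC AB E0 A6 A9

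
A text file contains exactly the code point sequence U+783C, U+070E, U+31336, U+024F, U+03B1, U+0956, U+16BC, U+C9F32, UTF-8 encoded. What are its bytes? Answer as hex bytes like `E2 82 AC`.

U+783C: 3-byte form → E7 A0 BC.
U+070E: 2-byte form → DC 8E.
U+31336: 4-byte form → F0 B1 8C B6.
U+024F: 2-byte form → C9 8F.
U+03B1: 2-byte form → CE B1.
U+0956: 3-byte form → E0 A5 96.
U+16BC: 3-byte form → E1 9A BC.
U+C9F32: 4-byte form → F3 89 BC B2.
Concatenated (23 bytes): E7 A0 BC DC 8E F0 B1 8C B6 C9 8F CE B1 E0 A5 96 E1 9A BC F3 89 BC B2.

E7 A0 BC DC 8E F0 B1 8C B6 C9 8F CE B1 E0 A5 96 E1 9A BC F3 89 BC B2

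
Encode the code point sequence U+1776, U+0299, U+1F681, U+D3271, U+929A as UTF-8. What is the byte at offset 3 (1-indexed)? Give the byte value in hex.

0xB6

1-indexed offset 3 is 0-indexed offset 2.
U+1776 → 3-byte form E1 9D B6 at offsets 0–2.
Offset 2 falls in char 1's range; it's byte 3 of E1 9D B6 = 0xB6.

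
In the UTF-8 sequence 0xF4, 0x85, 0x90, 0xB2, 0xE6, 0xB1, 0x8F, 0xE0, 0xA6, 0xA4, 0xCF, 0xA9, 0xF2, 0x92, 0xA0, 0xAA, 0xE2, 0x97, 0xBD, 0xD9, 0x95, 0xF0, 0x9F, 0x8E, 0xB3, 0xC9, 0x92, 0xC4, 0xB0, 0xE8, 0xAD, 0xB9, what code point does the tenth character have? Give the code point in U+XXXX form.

Offset 0: leading byte 0xF4 = 11110100 → 4-byte char #1 = F4 85 90 B2.
Offset 4: leading byte 0xE6 = 11100110 → 3-byte char #2 = E6 B1 8F.
Offset 7: leading byte 0xE0 = 11100000 → 3-byte char #3 = E0 A6 A4.
Offset 10: leading byte 0xCF = 11001111 → 2-byte char #4 = CF A9.
Offset 12: leading byte 0xF2 = 11110010 → 4-byte char #5 = F2 92 A0 AA.
Offset 16: leading byte 0xE2 = 11100010 → 3-byte char #6 = E2 97 BD.
Offset 19: leading byte 0xD9 = 11011001 → 2-byte char #7 = D9 95.
Offset 21: leading byte 0xF0 = 11110000 → 4-byte char #8 = F0 9F 8E B3.
Offset 25: leading byte 0xC9 = 11001001 → 2-byte char #9 = C9 92.
Offset 27: leading byte 0xC4 = 11000100 → 2-byte char #10 = C4 B0.
Leading byte 0xC4 = 11000100 matches 110xxxxx → 2-byte sequence.
Byte 1: 0xC4 = 11000100, payload 00100 (5 bits).
Byte 2: 0xB0 = 10110000 (10xxxxxx ✓), payload 110000.
Concatenate: 00100110000 = 0x130 (11 bits → U+0130).

U+0130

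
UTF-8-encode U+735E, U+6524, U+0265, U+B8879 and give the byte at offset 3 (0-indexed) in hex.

U+735E → 3-byte form E7 8D 9E at offsets 0–2.
U+6524 → 3-byte form E6 94 A4 at offsets 3–5.
Offset 3 falls in char 2's range; it's byte 1 of E6 94 A4 = 0xE6.

0xE6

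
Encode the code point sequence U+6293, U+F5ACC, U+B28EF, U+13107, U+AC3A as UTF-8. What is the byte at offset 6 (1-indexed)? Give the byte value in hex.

0xAB

1-indexed offset 6 is 0-indexed offset 5.
U+6293 → 3-byte form E6 8A 93 at offsets 0–2.
U+F5ACC → 4-byte form F3 B5 AB 8C at offsets 3–6.
Offset 5 falls in char 2's range; it's byte 3 of F3 B5 AB 8C = 0xAB.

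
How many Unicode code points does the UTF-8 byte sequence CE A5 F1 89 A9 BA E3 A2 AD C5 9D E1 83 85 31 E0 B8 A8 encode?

Byte at offset 0: 0xCE = 11001110 → 2-byte char (#1). Advance 2.
Byte at offset 2: 0xF1 = 11110001 → 4-byte char (#2). Advance 4.
Byte at offset 6: 0xE3 = 11100011 → 3-byte char (#3). Advance 3.
Byte at offset 9: 0xC5 = 11000101 → 2-byte char (#4). Advance 2.
Byte at offset 11: 0xE1 = 11100001 → 3-byte char (#5). Advance 3.
Byte at offset 14: 0x31 = 00110001 → 1-byte char (#6). Advance 1.
Byte at offset 15: 0xE0 = 11100000 → 3-byte char (#7). Advance 3.
Reached end at offset 18 after 7 code points.

7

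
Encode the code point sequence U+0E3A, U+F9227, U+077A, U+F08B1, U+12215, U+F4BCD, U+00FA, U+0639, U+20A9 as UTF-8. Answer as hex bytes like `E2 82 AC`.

U+0E3A: 3-byte form → E0 B8 BA.
U+F9227: 4-byte form → F3 B9 88 A7.
U+077A: 2-byte form → DD BA.
U+F08B1: 4-byte form → F3 B0 A2 B1.
U+12215: 4-byte form → F0 92 88 95.
U+F4BCD: 4-byte form → F3 B4 AF 8D.
U+00FA: 2-byte form → C3 BA.
U+0639: 2-byte form → D8 B9.
U+20A9: 3-byte form → E2 82 A9.
Concatenated (28 bytes): E0 B8 BA F3 B9 88 A7 DD BA F3 B0 A2 B1 F0 92 88 95 F3 B4 AF 8D C3 BA D8 B9 E2 82 A9.

E0 B8 BA F3 B9 88 A7 DD BA F3 B0 A2 B1 F0 92 88 95 F3 B4 AF 8D C3 BA D8 B9 E2 82 A9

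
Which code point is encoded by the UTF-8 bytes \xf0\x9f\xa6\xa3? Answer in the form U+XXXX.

U+1F9A3

Leading byte 0xF0 = 11110000 matches 11110xxx → 4-byte sequence.
Byte 1: 0xF0 = 11110000, payload 000 (3 bits).
Byte 2: 0x9F = 10011111 (10xxxxxx ✓), payload 011111.
Byte 3: 0xA6 = 10100110 (10xxxxxx ✓), payload 100110.
Byte 4: 0xA3 = 10100011 (10xxxxxx ✓), payload 100011.
Concatenate: 000011111100110100011 = 0x1F9A3 (21 bits → U+1F9A3).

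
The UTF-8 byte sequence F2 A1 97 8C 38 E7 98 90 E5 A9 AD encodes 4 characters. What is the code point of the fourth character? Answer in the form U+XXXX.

U+5A6D

Offset 0: leading byte 0xF2 = 11110010 → 4-byte char #1 = F2 A1 97 8C.
Offset 4: leading byte 0x38 = 00111000 → 1-byte char #2 = 38.
Offset 5: leading byte 0xE7 = 11100111 → 3-byte char #3 = E7 98 90.
Offset 8: leading byte 0xE5 = 11100101 → 3-byte char #4 = E5 A9 AD.
Leading byte 0xE5 = 11100101 matches 1110xxxx → 3-byte sequence.
Byte 1: 0xE5 = 11100101, payload 0101 (4 bits).
Byte 2: 0xA9 = 10101001 (10xxxxxx ✓), payload 101001.
Byte 3: 0xAD = 10101101 (10xxxxxx ✓), payload 101101.
Concatenate: 0101101001101101 = 0x5A6D (16 bits → U+5A6D).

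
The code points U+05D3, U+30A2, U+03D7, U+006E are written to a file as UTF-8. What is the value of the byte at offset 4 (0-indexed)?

0xA2

U+05D3 → 2-byte form D7 93 at offsets 0–1.
U+30A2 → 3-byte form E3 82 A2 at offsets 2–4.
Offset 4 falls in char 2's range; it's byte 3 of E3 82 A2 = 0xA2.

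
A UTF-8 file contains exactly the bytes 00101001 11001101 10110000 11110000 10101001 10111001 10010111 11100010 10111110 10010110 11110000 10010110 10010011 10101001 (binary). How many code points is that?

5

Byte at offset 0: 0x29 = 00101001 → 1-byte char (#1). Advance 1.
Byte at offset 1: 0xCD = 11001101 → 2-byte char (#2). Advance 2.
Byte at offset 3: 0xF0 = 11110000 → 4-byte char (#3). Advance 4.
Byte at offset 7: 0xE2 = 11100010 → 3-byte char (#4). Advance 3.
Byte at offset 10: 0xF0 = 11110000 → 4-byte char (#5). Advance 4.
Reached end at offset 14 after 5 code points.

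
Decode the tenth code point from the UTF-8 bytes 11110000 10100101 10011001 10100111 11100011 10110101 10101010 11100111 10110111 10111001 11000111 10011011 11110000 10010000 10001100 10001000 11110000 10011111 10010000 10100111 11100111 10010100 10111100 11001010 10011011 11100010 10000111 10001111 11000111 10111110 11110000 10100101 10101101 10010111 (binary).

U+01FE

Offset 0: leading byte 0xF0 = 11110000 → 4-byte char #1 = F0 A5 99 A7.
Offset 4: leading byte 0xE3 = 11100011 → 3-byte char #2 = E3 B5 AA.
Offset 7: leading byte 0xE7 = 11100111 → 3-byte char #3 = E7 B7 B9.
Offset 10: leading byte 0xC7 = 11000111 → 2-byte char #4 = C7 9B.
Offset 12: leading byte 0xF0 = 11110000 → 4-byte char #5 = F0 90 8C 88.
Offset 16: leading byte 0xF0 = 11110000 → 4-byte char #6 = F0 9F 90 A7.
Offset 20: leading byte 0xE7 = 11100111 → 3-byte char #7 = E7 94 BC.
Offset 23: leading byte 0xCA = 11001010 → 2-byte char #8 = CA 9B.
Offset 25: leading byte 0xE2 = 11100010 → 3-byte char #9 = E2 87 8F.
Offset 28: leading byte 0xC7 = 11000111 → 2-byte char #10 = C7 BE.
Leading byte 0xC7 = 11000111 matches 110xxxxx → 2-byte sequence.
Byte 1: 0xC7 = 11000111, payload 00111 (5 bits).
Byte 2: 0xBE = 10111110 (10xxxxxx ✓), payload 111110.
Concatenate: 00111111110 = 0x1FE (11 bits → U+01FE).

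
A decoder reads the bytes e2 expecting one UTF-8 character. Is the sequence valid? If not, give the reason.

invalid (sequence truncated)

Leading byte 0xE2 = 11100010 → 3-byte form, but only 1 byte is present.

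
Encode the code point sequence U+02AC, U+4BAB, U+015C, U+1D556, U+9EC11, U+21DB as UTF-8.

U+02AC: 2-byte form → CA AC.
U+4BAB: 3-byte form → E4 AE AB.
U+015C: 2-byte form → C5 9C.
U+1D556: 4-byte form → F0 9D 95 96.
U+9EC11: 4-byte form → F2 9E B0 91.
U+21DB: 3-byte form → E2 87 9B.
Concatenated (18 bytes): CA AC E4 AE AB C5 9C F0 9D 95 96 F2 9E B0 91 E2 87 9B.

CA AC E4 AE AB C5 9C F0 9D 95 96 F2 9E B0 91 E2 87 9B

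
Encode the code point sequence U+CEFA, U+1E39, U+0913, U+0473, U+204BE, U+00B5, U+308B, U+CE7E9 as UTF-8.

U+CEFA: 3-byte form → EC BB BA.
U+1E39: 3-byte form → E1 B8 B9.
U+0913: 3-byte form → E0 A4 93.
U+0473: 2-byte form → D1 B3.
U+204BE: 4-byte form → F0 A0 92 BE.
U+00B5: 2-byte form → C2 B5.
U+308B: 3-byte form → E3 82 8B.
U+CE7E9: 4-byte form → F3 8E 9F A9.
Concatenated (24 bytes): EC BB BA E1 B8 B9 E0 A4 93 D1 B3 F0 A0 92 BE C2 B5 E3 82 8B F3 8E 9F A9.

EC BB BA E1 B8 B9 E0 A4 93 D1 B3 F0 A0 92 BE C2 B5 E3 82 8B F3 8E 9F A9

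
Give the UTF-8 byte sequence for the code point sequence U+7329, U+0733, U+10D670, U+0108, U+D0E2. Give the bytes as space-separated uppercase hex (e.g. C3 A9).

E7 8C A9 DC B3 F4 8D 99 B0 C4 88 ED 83 A2

U+7329: 3-byte form → E7 8C A9.
U+0733: 2-byte form → DC B3.
U+10D670: 4-byte form → F4 8D 99 B0.
U+0108: 2-byte form → C4 88.
U+D0E2: 3-byte form → ED 83 A2.
Concatenated (14 bytes): E7 8C A9 DC B3 F4 8D 99 B0 C4 88 ED 83 A2.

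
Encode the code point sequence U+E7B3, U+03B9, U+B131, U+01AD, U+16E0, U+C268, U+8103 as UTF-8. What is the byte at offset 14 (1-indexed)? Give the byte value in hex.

0xEC

1-indexed offset 14 is 0-indexed offset 13.
U+E7B3 → 3-byte form EE 9E B3 at offsets 0–2.
U+03B9 → 2-byte form CE B9 at offsets 3–4.
U+B131 → 3-byte form EB 84 B1 at offsets 5–7.
U+01AD → 2-byte form C6 AD at offsets 8–9.
U+16E0 → 3-byte form E1 9B A0 at offsets 10–12.
U+C268 → 3-byte form EC 89 A8 at offsets 13–15.
Offset 13 falls in char 6's range; it's byte 1 of EC 89 A8 = 0xEC.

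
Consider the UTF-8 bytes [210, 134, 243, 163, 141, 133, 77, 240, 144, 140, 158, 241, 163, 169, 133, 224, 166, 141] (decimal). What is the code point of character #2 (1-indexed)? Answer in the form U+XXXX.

U+E3345

Offset 0: leading byte 0xD2 = 11010010 → 2-byte char #1 = D2 86.
Offset 2: leading byte 0xF3 = 11110011 → 4-byte char #2 = F3 A3 8D 85.
Leading byte 0xF3 = 11110011 matches 11110xxx → 4-byte sequence.
Byte 1: 0xF3 = 11110011, payload 011 (3 bits).
Byte 2: 0xA3 = 10100011 (10xxxxxx ✓), payload 100011.
Byte 3: 0x8D = 10001101 (10xxxxxx ✓), payload 001101.
Byte 4: 0x85 = 10000101 (10xxxxxx ✓), payload 000101.
Concatenate: 011100011001101000101 = 0xE3345 (21 bits → U+E3345).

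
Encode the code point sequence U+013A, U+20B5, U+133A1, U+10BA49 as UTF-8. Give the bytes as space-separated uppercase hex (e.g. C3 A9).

U+013A: 2-byte form → C4 BA.
U+20B5: 3-byte form → E2 82 B5.
U+133A1: 4-byte form → F0 93 8E A1.
U+10BA49: 4-byte form → F4 8B A9 89.
Concatenated (13 bytes): C4 BA E2 82 B5 F0 93 8E A1 F4 8B A9 89.

C4 BA E2 82 B5 F0 93 8E A1 F4 8B A9 89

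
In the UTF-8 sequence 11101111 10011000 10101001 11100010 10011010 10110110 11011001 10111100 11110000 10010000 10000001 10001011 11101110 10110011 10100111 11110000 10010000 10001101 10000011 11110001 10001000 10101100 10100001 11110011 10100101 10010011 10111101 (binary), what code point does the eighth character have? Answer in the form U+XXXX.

U+E54FD

Offset 0: leading byte 0xEF = 11101111 → 3-byte char #1 = EF 98 A9.
Offset 3: leading byte 0xE2 = 11100010 → 3-byte char #2 = E2 9A B6.
Offset 6: leading byte 0xD9 = 11011001 → 2-byte char #3 = D9 BC.
Offset 8: leading byte 0xF0 = 11110000 → 4-byte char #4 = F0 90 81 8B.
Offset 12: leading byte 0xEE = 11101110 → 3-byte char #5 = EE B3 A7.
Offset 15: leading byte 0xF0 = 11110000 → 4-byte char #6 = F0 90 8D 83.
Offset 19: leading byte 0xF1 = 11110001 → 4-byte char #7 = F1 88 AC A1.
Offset 23: leading byte 0xF3 = 11110011 → 4-byte char #8 = F3 A5 93 BD.
Leading byte 0xF3 = 11110011 matches 11110xxx → 4-byte sequence.
Byte 1: 0xF3 = 11110011, payload 011 (3 bits).
Byte 2: 0xA5 = 10100101 (10xxxxxx ✓), payload 100101.
Byte 3: 0x93 = 10010011 (10xxxxxx ✓), payload 010011.
Byte 4: 0xBD = 10111101 (10xxxxxx ✓), payload 111101.
Concatenate: 011100101010011111101 = 0xE54FD (21 bits → U+E54FD).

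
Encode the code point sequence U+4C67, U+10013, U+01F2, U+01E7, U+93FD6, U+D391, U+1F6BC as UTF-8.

E4 B1 A7 F0 90 80 93 C7 B2 C7 A7 F2 93 BF 96 ED 8E 91 F0 9F 9A BC

U+4C67: 3-byte form → E4 B1 A7.
U+10013: 4-byte form → F0 90 80 93.
U+01F2: 2-byte form → C7 B2.
U+01E7: 2-byte form → C7 A7.
U+93FD6: 4-byte form → F2 93 BF 96.
U+D391: 3-byte form → ED 8E 91.
U+1F6BC: 4-byte form → F0 9F 9A BC.
Concatenated (22 bytes): E4 B1 A7 F0 90 80 93 C7 B2 C7 A7 F2 93 BF 96 ED 8E 91 F0 9F 9A BC.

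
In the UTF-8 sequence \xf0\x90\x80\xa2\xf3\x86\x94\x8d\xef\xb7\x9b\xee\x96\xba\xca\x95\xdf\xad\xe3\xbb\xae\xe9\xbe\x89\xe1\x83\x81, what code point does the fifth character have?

U+0295

Offset 0: leading byte 0xF0 = 11110000 → 4-byte char #1 = F0 90 80 A2.
Offset 4: leading byte 0xF3 = 11110011 → 4-byte char #2 = F3 86 94 8D.
Offset 8: leading byte 0xEF = 11101111 → 3-byte char #3 = EF B7 9B.
Offset 11: leading byte 0xEE = 11101110 → 3-byte char #4 = EE 96 BA.
Offset 14: leading byte 0xCA = 11001010 → 2-byte char #5 = CA 95.
Leading byte 0xCA = 11001010 matches 110xxxxx → 2-byte sequence.
Byte 1: 0xCA = 11001010, payload 01010 (5 bits).
Byte 2: 0x95 = 10010101 (10xxxxxx ✓), payload 010101.
Concatenate: 01010010101 = 0x295 (11 bits → U+0295).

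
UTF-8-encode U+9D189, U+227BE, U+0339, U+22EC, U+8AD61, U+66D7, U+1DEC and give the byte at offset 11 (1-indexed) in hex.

0xE2

1-indexed offset 11 is 0-indexed offset 10.
U+9D189 → 4-byte form F2 9D 86 89 at offsets 0–3.
U+227BE → 4-byte form F0 A2 9E BE at offsets 4–7.
U+0339 → 2-byte form CC B9 at offsets 8–9.
U+22EC → 3-byte form E2 8B AC at offsets 10–12.
Offset 10 falls in char 4's range; it's byte 1 of E2 8B AC = 0xE2.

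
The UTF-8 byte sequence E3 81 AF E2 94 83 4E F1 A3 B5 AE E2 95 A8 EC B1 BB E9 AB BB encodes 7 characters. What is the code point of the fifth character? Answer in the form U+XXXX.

U+2568

Offset 0: leading byte 0xE3 = 11100011 → 3-byte char #1 = E3 81 AF.
Offset 3: leading byte 0xE2 = 11100010 → 3-byte char #2 = E2 94 83.
Offset 6: leading byte 0x4E = 01001110 → 1-byte char #3 = 4E.
Offset 7: leading byte 0xF1 = 11110001 → 4-byte char #4 = F1 A3 B5 AE.
Offset 11: leading byte 0xE2 = 11100010 → 3-byte char #5 = E2 95 A8.
Leading byte 0xE2 = 11100010 matches 1110xxxx → 3-byte sequence.
Byte 1: 0xE2 = 11100010, payload 0010 (4 bits).
Byte 2: 0x95 = 10010101 (10xxxxxx ✓), payload 010101.
Byte 3: 0xA8 = 10101000 (10xxxxxx ✓), payload 101000.
Concatenate: 0010010101101000 = 0x2568 (16 bits → U+2568).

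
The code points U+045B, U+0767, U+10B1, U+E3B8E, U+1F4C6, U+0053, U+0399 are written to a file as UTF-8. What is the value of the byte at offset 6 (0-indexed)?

0xB1

U+045B → 2-byte form D1 9B at offsets 0–1.
U+0767 → 2-byte form DD A7 at offsets 2–3.
U+10B1 → 3-byte form E1 82 B1 at offsets 4–6.
Offset 6 falls in char 3's range; it's byte 3 of E1 82 B1 = 0xB1.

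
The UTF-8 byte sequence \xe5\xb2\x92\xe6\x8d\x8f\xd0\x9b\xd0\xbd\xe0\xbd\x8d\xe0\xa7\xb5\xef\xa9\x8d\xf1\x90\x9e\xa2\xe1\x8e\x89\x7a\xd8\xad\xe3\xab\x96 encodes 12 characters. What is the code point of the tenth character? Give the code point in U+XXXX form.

U+007A

Offset 0: leading byte 0xE5 = 11100101 → 3-byte char #1 = E5 B2 92.
Offset 3: leading byte 0xE6 = 11100110 → 3-byte char #2 = E6 8D 8F.
Offset 6: leading byte 0xD0 = 11010000 → 2-byte char #3 = D0 9B.
Offset 8: leading byte 0xD0 = 11010000 → 2-byte char #4 = D0 BD.
Offset 10: leading byte 0xE0 = 11100000 → 3-byte char #5 = E0 BD 8D.
Offset 13: leading byte 0xE0 = 11100000 → 3-byte char #6 = E0 A7 B5.
Offset 16: leading byte 0xEF = 11101111 → 3-byte char #7 = EF A9 8D.
Offset 19: leading byte 0xF1 = 11110001 → 4-byte char #8 = F1 90 9E A2.
Offset 23: leading byte 0xE1 = 11100001 → 3-byte char #9 = E1 8E 89.
Offset 26: leading byte 0x7A = 01111010 → 1-byte char #10 = 7A.
Leading byte 0x7A = 01111010 matches 0xxxxxxx → 1-byte sequence.
Byte 1: 0x7A = 01111010, payload 1111010 (7 bits).
Concatenate: 1111010 = 0x7A (7 bits → U+007A).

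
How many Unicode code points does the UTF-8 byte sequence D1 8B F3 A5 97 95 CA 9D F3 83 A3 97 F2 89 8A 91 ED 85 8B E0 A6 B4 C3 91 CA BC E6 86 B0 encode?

Byte at offset 0: 0xD1 = 11010001 → 2-byte char (#1). Advance 2.
Byte at offset 2: 0xF3 = 11110011 → 4-byte char (#2). Advance 4.
Byte at offset 6: 0xCA = 11001010 → 2-byte char (#3). Advance 2.
Byte at offset 8: 0xF3 = 11110011 → 4-byte char (#4). Advance 4.
Byte at offset 12: 0xF2 = 11110010 → 4-byte char (#5). Advance 4.
Byte at offset 16: 0xED = 11101101 → 3-byte char (#6). Advance 3.
Byte at offset 19: 0xE0 = 11100000 → 3-byte char (#7). Advance 3.
Byte at offset 22: 0xC3 = 11000011 → 2-byte char (#8). Advance 2.
Byte at offset 24: 0xCA = 11001010 → 2-byte char (#9). Advance 2.
Byte at offset 26: 0xE6 = 11100110 → 3-byte char (#10). Advance 3.
Reached end at offset 29 after 10 code points.

10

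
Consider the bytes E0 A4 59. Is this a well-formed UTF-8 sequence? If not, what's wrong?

invalid (non-continuation byte where continuation expected)

Leading byte 0xE0 = 11100000 → 3-byte form.
Byte 3 is 0x59 = 01011001, which is not 10xxxxxx — expected a continuation byte.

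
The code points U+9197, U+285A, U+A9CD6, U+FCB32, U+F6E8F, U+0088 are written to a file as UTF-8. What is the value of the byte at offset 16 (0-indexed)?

U+9197 → 3-byte form E9 86 97 at offsets 0–2.
U+285A → 3-byte form E2 A1 9A at offsets 3–5.
U+A9CD6 → 4-byte form F2 A9 B3 96 at offsets 6–9.
U+FCB32 → 4-byte form F3 BC AC B2 at offsets 10–13.
U+F6E8F → 4-byte form F3 B6 BA 8F at offsets 14–17.
Offset 16 falls in char 5's range; it's byte 3 of F3 B6 BA 8F = 0xBA.

0xBA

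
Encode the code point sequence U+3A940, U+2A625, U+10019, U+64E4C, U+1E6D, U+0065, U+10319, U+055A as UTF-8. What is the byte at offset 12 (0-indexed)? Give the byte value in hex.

U+3A940 → 4-byte form F0 BA A5 80 at offsets 0–3.
U+2A625 → 4-byte form F0 AA 98 A5 at offsets 4–7.
U+10019 → 4-byte form F0 90 80 99 at offsets 8–11.
U+64E4C → 4-byte form F1 A4 B9 8C at offsets 12–15.
Offset 12 falls in char 4's range; it's byte 1 of F1 A4 B9 8C = 0xF1.

0xF1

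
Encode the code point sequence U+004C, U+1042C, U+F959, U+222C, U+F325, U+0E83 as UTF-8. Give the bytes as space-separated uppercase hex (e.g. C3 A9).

U+004C: 1-byte form → 4C.
U+1042C: 4-byte form → F0 90 90 AC.
U+F959: 3-byte form → EF A5 99.
U+222C: 3-byte form → E2 88 AC.
U+F325: 3-byte form → EF 8C A5.
U+0E83: 3-byte form → E0 BA 83.
Concatenated (17 bytes): 4C F0 90 90 AC EF A5 99 E2 88 AC EF 8C A5 E0 BA 83.

4C F0 90 90 AC EF A5 99 E2 88 AC EF 8C A5 E0 BA 83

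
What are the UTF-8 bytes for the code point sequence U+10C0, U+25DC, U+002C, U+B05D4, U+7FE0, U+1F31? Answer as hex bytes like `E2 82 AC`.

E1 83 80 E2 97 9C 2C F2 B0 97 94 E7 BF A0 E1 BC B1

U+10C0: 3-byte form → E1 83 80.
U+25DC: 3-byte form → E2 97 9C.
U+002C: 1-byte form → 2C.
U+B05D4: 4-byte form → F2 B0 97 94.
U+7FE0: 3-byte form → E7 BF A0.
U+1F31: 3-byte form → E1 BC B1.
Concatenated (17 bytes): E1 83 80 E2 97 9C 2C F2 B0 97 94 E7 BF A0 E1 BC B1.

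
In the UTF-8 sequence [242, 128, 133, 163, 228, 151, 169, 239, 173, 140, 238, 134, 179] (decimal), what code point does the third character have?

Offset 0: leading byte 0xF2 = 11110010 → 4-byte char #1 = F2 80 85 A3.
Offset 4: leading byte 0xE4 = 11100100 → 3-byte char #2 = E4 97 A9.
Offset 7: leading byte 0xEF = 11101111 → 3-byte char #3 = EF AD 8C.
Leading byte 0xEF = 11101111 matches 1110xxxx → 3-byte sequence.
Byte 1: 0xEF = 11101111, payload 1111 (4 bits).
Byte 2: 0xAD = 10101101 (10xxxxxx ✓), payload 101101.
Byte 3: 0x8C = 10001100 (10xxxxxx ✓), payload 001100.
Concatenate: 1111101101001100 = 0xFB4C (16 bits → U+FB4C).

U+FB4C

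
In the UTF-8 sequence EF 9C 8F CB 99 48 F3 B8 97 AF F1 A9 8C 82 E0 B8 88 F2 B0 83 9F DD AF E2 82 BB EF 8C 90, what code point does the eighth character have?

U+076F

Offset 0: leading byte 0xEF = 11101111 → 3-byte char #1 = EF 9C 8F.
Offset 3: leading byte 0xCB = 11001011 → 2-byte char #2 = CB 99.
Offset 5: leading byte 0x48 = 01001000 → 1-byte char #3 = 48.
Offset 6: leading byte 0xF3 = 11110011 → 4-byte char #4 = F3 B8 97 AF.
Offset 10: leading byte 0xF1 = 11110001 → 4-byte char #5 = F1 A9 8C 82.
Offset 14: leading byte 0xE0 = 11100000 → 3-byte char #6 = E0 B8 88.
Offset 17: leading byte 0xF2 = 11110010 → 4-byte char #7 = F2 B0 83 9F.
Offset 21: leading byte 0xDD = 11011101 → 2-byte char #8 = DD AF.
Leading byte 0xDD = 11011101 matches 110xxxxx → 2-byte sequence.
Byte 1: 0xDD = 11011101, payload 11101 (5 bits).
Byte 2: 0xAF = 10101111 (10xxxxxx ✓), payload 101111.
Concatenate: 11101101111 = 0x76F (11 bits → U+076F).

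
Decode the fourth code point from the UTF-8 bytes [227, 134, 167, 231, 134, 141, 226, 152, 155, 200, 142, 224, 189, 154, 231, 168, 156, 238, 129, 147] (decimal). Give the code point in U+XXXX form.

Offset 0: leading byte 0xE3 = 11100011 → 3-byte char #1 = E3 86 A7.
Offset 3: leading byte 0xE7 = 11100111 → 3-byte char #2 = E7 86 8D.
Offset 6: leading byte 0xE2 = 11100010 → 3-byte char #3 = E2 98 9B.
Offset 9: leading byte 0xC8 = 11001000 → 2-byte char #4 = C8 8E.
Leading byte 0xC8 = 11001000 matches 110xxxxx → 2-byte sequence.
Byte 1: 0xC8 = 11001000, payload 01000 (5 bits).
Byte 2: 0x8E = 10001110 (10xxxxxx ✓), payload 001110.
Concatenate: 01000001110 = 0x20E (11 bits → U+020E).

U+020E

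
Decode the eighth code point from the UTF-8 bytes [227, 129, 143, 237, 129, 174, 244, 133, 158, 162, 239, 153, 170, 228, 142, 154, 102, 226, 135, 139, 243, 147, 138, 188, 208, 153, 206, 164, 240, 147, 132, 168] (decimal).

U+D32BC

Offset 0: leading byte 0xE3 = 11100011 → 3-byte char #1 = E3 81 8F.
Offset 3: leading byte 0xED = 11101101 → 3-byte char #2 = ED 81 AE.
Offset 6: leading byte 0xF4 = 11110100 → 4-byte char #3 = F4 85 9E A2.
Offset 10: leading byte 0xEF = 11101111 → 3-byte char #4 = EF 99 AA.
Offset 13: leading byte 0xE4 = 11100100 → 3-byte char #5 = E4 8E 9A.
Offset 16: leading byte 0x66 = 01100110 → 1-byte char #6 = 66.
Offset 17: leading byte 0xE2 = 11100010 → 3-byte char #7 = E2 87 8B.
Offset 20: leading byte 0xF3 = 11110011 → 4-byte char #8 = F3 93 8A BC.
Leading byte 0xF3 = 11110011 matches 11110xxx → 4-byte sequence.
Byte 1: 0xF3 = 11110011, payload 011 (3 bits).
Byte 2: 0x93 = 10010011 (10xxxxxx ✓), payload 010011.
Byte 3: 0x8A = 10001010 (10xxxxxx ✓), payload 001010.
Byte 4: 0xBC = 10111100 (10xxxxxx ✓), payload 111100.
Concatenate: 011010011001010111100 = 0xD32BC (21 bits → U+D32BC).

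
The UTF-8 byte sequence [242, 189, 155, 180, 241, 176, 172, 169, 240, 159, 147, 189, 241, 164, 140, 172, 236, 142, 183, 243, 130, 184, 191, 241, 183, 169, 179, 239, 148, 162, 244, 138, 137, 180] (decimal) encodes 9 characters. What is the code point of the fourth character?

U+6432C

Offset 0: leading byte 0xF2 = 11110010 → 4-byte char #1 = F2 BD 9B B4.
Offset 4: leading byte 0xF1 = 11110001 → 4-byte char #2 = F1 B0 AC A9.
Offset 8: leading byte 0xF0 = 11110000 → 4-byte char #3 = F0 9F 93 BD.
Offset 12: leading byte 0xF1 = 11110001 → 4-byte char #4 = F1 A4 8C AC.
Leading byte 0xF1 = 11110001 matches 11110xxx → 4-byte sequence.
Byte 1: 0xF1 = 11110001, payload 001 (3 bits).
Byte 2: 0xA4 = 10100100 (10xxxxxx ✓), payload 100100.
Byte 3: 0x8C = 10001100 (10xxxxxx ✓), payload 001100.
Byte 4: 0xAC = 10101100 (10xxxxxx ✓), payload 101100.
Concatenate: 001100100001100101100 = 0x6432C (21 bits → U+6432C).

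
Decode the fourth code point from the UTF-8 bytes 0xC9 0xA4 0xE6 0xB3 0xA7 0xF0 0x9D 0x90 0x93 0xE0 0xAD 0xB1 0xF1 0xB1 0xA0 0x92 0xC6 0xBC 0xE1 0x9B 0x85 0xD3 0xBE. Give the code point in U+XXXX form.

Offset 0: leading byte 0xC9 = 11001001 → 2-byte char #1 = C9 A4.
Offset 2: leading byte 0xE6 = 11100110 → 3-byte char #2 = E6 B3 A7.
Offset 5: leading byte 0xF0 = 11110000 → 4-byte char #3 = F0 9D 90 93.
Offset 9: leading byte 0xE0 = 11100000 → 3-byte char #4 = E0 AD B1.
Leading byte 0xE0 = 11100000 matches 1110xxxx → 3-byte sequence.
Byte 1: 0xE0 = 11100000, payload 0000 (4 bits).
Byte 2: 0xAD = 10101101 (10xxxxxx ✓), payload 101101.
Byte 3: 0xB1 = 10110001 (10xxxxxx ✓), payload 110001.
Concatenate: 0000101101110001 = 0xB71 (16 bits → U+0B71).

U+0B71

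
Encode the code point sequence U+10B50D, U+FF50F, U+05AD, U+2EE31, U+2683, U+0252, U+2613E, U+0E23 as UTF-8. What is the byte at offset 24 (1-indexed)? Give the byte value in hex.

0xE0

1-indexed offset 24 is 0-indexed offset 23.
U+10B50D → 4-byte form F4 8B 94 8D at offsets 0–3.
U+FF50F → 4-byte form F3 BF 94 8F at offsets 4–7.
U+05AD → 2-byte form D6 AD at offsets 8–9.
U+2EE31 → 4-byte form F0 AE B8 B1 at offsets 10–13.
U+2683 → 3-byte form E2 9A 83 at offsets 14–16.
U+0252 → 2-byte form C9 92 at offsets 17–18.
U+2613E → 4-byte form F0 A6 84 BE at offsets 19–22.
U+0E23 → 3-byte form E0 B8 A3 at offsets 23–25.
Offset 23 falls in char 8's range; it's byte 1 of E0 B8 A3 = 0xE0.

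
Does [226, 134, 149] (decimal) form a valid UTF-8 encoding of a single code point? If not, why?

valid

Leading byte 0xE2 = 11100010 → 3-byte form.
Continuation bytes 0x86=10000110, 0x95=10010101 all match 10xxxxxx.
Decoded value 0x2195 is ≥ 0x800 (shortest form) and not a surrogate.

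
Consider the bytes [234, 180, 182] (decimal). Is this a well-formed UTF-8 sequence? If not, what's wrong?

Leading byte 0xEA = 11101010 → 3-byte form.
Continuation bytes 0xB4=10110100, 0xB6=10110110 all match 10xxxxxx.
Decoded value 0xAD36 is ≥ 0x800 (shortest form) and not a surrogate.

valid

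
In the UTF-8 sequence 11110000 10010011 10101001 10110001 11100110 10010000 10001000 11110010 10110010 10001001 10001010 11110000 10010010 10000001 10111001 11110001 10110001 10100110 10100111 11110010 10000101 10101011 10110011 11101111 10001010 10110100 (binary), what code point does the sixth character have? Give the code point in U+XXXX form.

Offset 0: leading byte 0xF0 = 11110000 → 4-byte char #1 = F0 93 A9 B1.
Offset 4: leading byte 0xE6 = 11100110 → 3-byte char #2 = E6 90 88.
Offset 7: leading byte 0xF2 = 11110010 → 4-byte char #3 = F2 B2 89 8A.
Offset 11: leading byte 0xF0 = 11110000 → 4-byte char #4 = F0 92 81 B9.
Offset 15: leading byte 0xF1 = 11110001 → 4-byte char #5 = F1 B1 A6 A7.
Offset 19: leading byte 0xF2 = 11110010 → 4-byte char #6 = F2 85 AB B3.
Leading byte 0xF2 = 11110010 matches 11110xxx → 4-byte sequence.
Byte 1: 0xF2 = 11110010, payload 010 (3 bits).
Byte 2: 0x85 = 10000101 (10xxxxxx ✓), payload 000101.
Byte 3: 0xAB = 10101011 (10xxxxxx ✓), payload 101011.
Byte 4: 0xB3 = 10110011 (10xxxxxx ✓), payload 110011.
Concatenate: 010000101101011110011 = 0x85AF3 (21 bits → U+85AF3).

U+85AF3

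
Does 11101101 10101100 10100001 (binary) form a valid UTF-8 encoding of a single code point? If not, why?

Structurally a 3-byte sequence; payload = 0xDB21.
But 0xDB21 is in U+D800–U+DFFF, the surrogate range. Surrogates are not Unicode scalar values and are forbidden in UTF-8.

invalid (encodes a surrogate (U+D800–U+DFFF))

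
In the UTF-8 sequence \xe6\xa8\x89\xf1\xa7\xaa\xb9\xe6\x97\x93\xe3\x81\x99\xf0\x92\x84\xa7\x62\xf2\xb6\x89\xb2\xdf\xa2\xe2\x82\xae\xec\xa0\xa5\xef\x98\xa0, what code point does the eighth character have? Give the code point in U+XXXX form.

U+07E2

Offset 0: leading byte 0xE6 = 11100110 → 3-byte char #1 = E6 A8 89.
Offset 3: leading byte 0xF1 = 11110001 → 4-byte char #2 = F1 A7 AA B9.
Offset 7: leading byte 0xE6 = 11100110 → 3-byte char #3 = E6 97 93.
Offset 10: leading byte 0xE3 = 11100011 → 3-byte char #4 = E3 81 99.
Offset 13: leading byte 0xF0 = 11110000 → 4-byte char #5 = F0 92 84 A7.
Offset 17: leading byte 0x62 = 01100010 → 1-byte char #6 = 62.
Offset 18: leading byte 0xF2 = 11110010 → 4-byte char #7 = F2 B6 89 B2.
Offset 22: leading byte 0xDF = 11011111 → 2-byte char #8 = DF A2.
Leading byte 0xDF = 11011111 matches 110xxxxx → 2-byte sequence.
Byte 1: 0xDF = 11011111, payload 11111 (5 bits).
Byte 2: 0xA2 = 10100010 (10xxxxxx ✓), payload 100010.
Concatenate: 11111100010 = 0x7E2 (11 bits → U+07E2).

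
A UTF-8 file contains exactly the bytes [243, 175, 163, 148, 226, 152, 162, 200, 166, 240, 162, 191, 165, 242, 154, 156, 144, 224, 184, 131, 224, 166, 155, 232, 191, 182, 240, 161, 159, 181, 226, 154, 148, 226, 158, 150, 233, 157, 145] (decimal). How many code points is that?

12

Byte at offset 0: 0xF3 = 11110011 → 4-byte char (#1). Advance 4.
Byte at offset 4: 0xE2 = 11100010 → 3-byte char (#2). Advance 3.
Byte at offset 7: 0xC8 = 11001000 → 2-byte char (#3). Advance 2.
Byte at offset 9: 0xF0 = 11110000 → 4-byte char (#4). Advance 4.
Byte at offset 13: 0xF2 = 11110010 → 4-byte char (#5). Advance 4.
Byte at offset 17: 0xE0 = 11100000 → 3-byte char (#6). Advance 3.
Byte at offset 20: 0xE0 = 11100000 → 3-byte char (#7). Advance 3.
Byte at offset 23: 0xE8 = 11101000 → 3-byte char (#8). Advance 3.
Byte at offset 26: 0xF0 = 11110000 → 4-byte char (#9). Advance 4.
Byte at offset 30: 0xE2 = 11100010 → 3-byte char (#10). Advance 3.
Byte at offset 33: 0xE2 = 11100010 → 3-byte char (#11). Advance 3.
Byte at offset 36: 0xE9 = 11101001 → 3-byte char (#12). Advance 3.
Reached end at offset 39 after 12 code points.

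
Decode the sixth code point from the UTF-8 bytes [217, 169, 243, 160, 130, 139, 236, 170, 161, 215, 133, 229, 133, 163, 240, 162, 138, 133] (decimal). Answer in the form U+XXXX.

U+22285

Offset 0: leading byte 0xD9 = 11011001 → 2-byte char #1 = D9 A9.
Offset 2: leading byte 0xF3 = 11110011 → 4-byte char #2 = F3 A0 82 8B.
Offset 6: leading byte 0xEC = 11101100 → 3-byte char #3 = EC AA A1.
Offset 9: leading byte 0xD7 = 11010111 → 2-byte char #4 = D7 85.
Offset 11: leading byte 0xE5 = 11100101 → 3-byte char #5 = E5 85 A3.
Offset 14: leading byte 0xF0 = 11110000 → 4-byte char #6 = F0 A2 8A 85.
Leading byte 0xF0 = 11110000 matches 11110xxx → 4-byte sequence.
Byte 1: 0xF0 = 11110000, payload 000 (3 bits).
Byte 2: 0xA2 = 10100010 (10xxxxxx ✓), payload 100010.
Byte 3: 0x8A = 10001010 (10xxxxxx ✓), payload 001010.
Byte 4: 0x85 = 10000101 (10xxxxxx ✓), payload 000101.
Concatenate: 000100010001010000101 = 0x22285 (21 bits → U+22285).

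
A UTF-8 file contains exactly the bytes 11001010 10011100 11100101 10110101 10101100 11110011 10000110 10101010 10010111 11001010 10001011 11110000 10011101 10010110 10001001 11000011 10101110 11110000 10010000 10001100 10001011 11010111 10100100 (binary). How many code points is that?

8

Byte at offset 0: 0xCA = 11001010 → 2-byte char (#1). Advance 2.
Byte at offset 2: 0xE5 = 11100101 → 3-byte char (#2). Advance 3.
Byte at offset 5: 0xF3 = 11110011 → 4-byte char (#3). Advance 4.
Byte at offset 9: 0xCA = 11001010 → 2-byte char (#4). Advance 2.
Byte at offset 11: 0xF0 = 11110000 → 4-byte char (#5). Advance 4.
Byte at offset 15: 0xC3 = 11000011 → 2-byte char (#6). Advance 2.
Byte at offset 17: 0xF0 = 11110000 → 4-byte char (#7). Advance 4.
Byte at offset 21: 0xD7 = 11010111 → 2-byte char (#8). Advance 2.
Reached end at offset 23 after 8 code points.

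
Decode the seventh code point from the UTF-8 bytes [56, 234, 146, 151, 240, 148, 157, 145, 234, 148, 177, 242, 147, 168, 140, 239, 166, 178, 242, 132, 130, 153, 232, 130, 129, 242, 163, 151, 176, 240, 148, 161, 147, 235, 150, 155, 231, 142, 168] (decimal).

Offset 0: leading byte 0x38 = 00111000 → 1-byte char #1 = 38.
Offset 1: leading byte 0xEA = 11101010 → 3-byte char #2 = EA 92 97.
Offset 4: leading byte 0xF0 = 11110000 → 4-byte char #3 = F0 94 9D 91.
Offset 8: leading byte 0xEA = 11101010 → 3-byte char #4 = EA 94 B1.
Offset 11: leading byte 0xF2 = 11110010 → 4-byte char #5 = F2 93 A8 8C.
Offset 15: leading byte 0xEF = 11101111 → 3-byte char #6 = EF A6 B2.
Offset 18: leading byte 0xF2 = 11110010 → 4-byte char #7 = F2 84 82 99.
Leading byte 0xF2 = 11110010 matches 11110xxx → 4-byte sequence.
Byte 1: 0xF2 = 11110010, payload 010 (3 bits).
Byte 2: 0x84 = 10000100 (10xxxxxx ✓), payload 000100.
Byte 3: 0x82 = 10000010 (10xxxxxx ✓), payload 000010.
Byte 4: 0x99 = 10011001 (10xxxxxx ✓), payload 011001.
Concatenate: 010000100000010011001 = 0x84099 (21 bits → U+84099).

U+84099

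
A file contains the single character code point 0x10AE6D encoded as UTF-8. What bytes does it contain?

U+10AE6D = 0x10AE6D = 1093229 decimal. In range U+10000–U+10FFFF → 4-byte form: 11110xxx 10xxxxxx 10xxxxxx 10xxxxxx.
Binary (21 bits): 100001010111001101101.
Split 3+6+6+6: 100 | 001010 | 111001 | 101101.
Byte 1: 11110100 = 0xF4.
Byte 2: 10001010 = 0x8A.
Byte 3: 10111001 = 0xB9.
Byte 4: 10101101 = 0xAD.

F4 8A B9 AD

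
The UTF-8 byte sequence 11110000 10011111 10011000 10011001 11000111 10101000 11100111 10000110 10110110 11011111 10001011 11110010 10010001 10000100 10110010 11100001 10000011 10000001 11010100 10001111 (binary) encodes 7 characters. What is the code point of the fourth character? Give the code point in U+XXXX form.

U+07CB

Offset 0: leading byte 0xF0 = 11110000 → 4-byte char #1 = F0 9F 98 99.
Offset 4: leading byte 0xC7 = 11000111 → 2-byte char #2 = C7 A8.
Offset 6: leading byte 0xE7 = 11100111 → 3-byte char #3 = E7 86 B6.
Offset 9: leading byte 0xDF = 11011111 → 2-byte char #4 = DF 8B.
Leading byte 0xDF = 11011111 matches 110xxxxx → 2-byte sequence.
Byte 1: 0xDF = 11011111, payload 11111 (5 bits).
Byte 2: 0x8B = 10001011 (10xxxxxx ✓), payload 001011.
Concatenate: 11111001011 = 0x7CB (11 bits → U+07CB).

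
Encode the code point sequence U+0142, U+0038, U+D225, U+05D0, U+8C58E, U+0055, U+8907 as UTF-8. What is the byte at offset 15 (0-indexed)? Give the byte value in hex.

0x87

U+0142 → 2-byte form C5 82 at offsets 0–1.
U+0038 → 1-byte form 38 at offsets 2–2.
U+D225 → 3-byte form ED 88 A5 at offsets 3–5.
U+05D0 → 2-byte form D7 90 at offsets 6–7.
U+8C58E → 4-byte form F2 8C 96 8E at offsets 8–11.
U+0055 → 1-byte form 55 at offsets 12–12.
U+8907 → 3-byte form E8 A4 87 at offsets 13–15.
Offset 15 falls in char 7's range; it's byte 3 of E8 A4 87 = 0x87.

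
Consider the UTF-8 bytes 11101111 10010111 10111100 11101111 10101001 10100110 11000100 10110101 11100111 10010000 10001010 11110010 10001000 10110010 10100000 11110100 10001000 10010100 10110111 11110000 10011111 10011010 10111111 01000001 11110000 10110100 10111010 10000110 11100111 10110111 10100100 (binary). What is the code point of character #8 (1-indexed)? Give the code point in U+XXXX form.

U+0041

Offset 0: leading byte 0xEF = 11101111 → 3-byte char #1 = EF 97 BC.
Offset 3: leading byte 0xEF = 11101111 → 3-byte char #2 = EF A9 A6.
Offset 6: leading byte 0xC4 = 11000100 → 2-byte char #3 = C4 B5.
Offset 8: leading byte 0xE7 = 11100111 → 3-byte char #4 = E7 90 8A.
Offset 11: leading byte 0xF2 = 11110010 → 4-byte char #5 = F2 88 B2 A0.
Offset 15: leading byte 0xF4 = 11110100 → 4-byte char #6 = F4 88 94 B7.
Offset 19: leading byte 0xF0 = 11110000 → 4-byte char #7 = F0 9F 9A BF.
Offset 23: leading byte 0x41 = 01000001 → 1-byte char #8 = 41.
Leading byte 0x41 = 01000001 matches 0xxxxxxx → 1-byte sequence.
Byte 1: 0x41 = 01000001, payload 1000001 (7 bits).
Concatenate: 1000001 = 0x41 (7 bits → U+0041).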